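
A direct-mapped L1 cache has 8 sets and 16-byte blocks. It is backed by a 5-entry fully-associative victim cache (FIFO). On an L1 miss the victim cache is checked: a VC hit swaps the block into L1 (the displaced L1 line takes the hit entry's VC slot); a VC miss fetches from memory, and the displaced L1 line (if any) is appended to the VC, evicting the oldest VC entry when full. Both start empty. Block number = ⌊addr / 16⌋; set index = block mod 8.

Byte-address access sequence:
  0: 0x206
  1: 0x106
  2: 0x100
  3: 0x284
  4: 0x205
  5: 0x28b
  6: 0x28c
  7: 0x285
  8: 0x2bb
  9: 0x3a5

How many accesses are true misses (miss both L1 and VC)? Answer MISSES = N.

MISSES = 5

0: 0x206 (blk 32, set 0) → MISS  vc=[]
1: 0x106 (blk 16, set 0) → MISS  vc=[32]
2: 0x100 (blk 16, set 0) → L1-HIT  vc=[32]
3: 0x284 (blk 40, set 0) → MISS  vc=[32, 16]
4: 0x205 (blk 32, set 0) → VC-HIT  vc=[40, 16]
5: 0x28b (blk 40, set 0) → VC-HIT  vc=[32, 16]
6: 0x28c (blk 40, set 0) → L1-HIT  vc=[32, 16]
7: 0x285 (blk 40, set 0) → L1-HIT  vc=[32, 16]
8: 0x2bb (blk 43, set 3) → MISS  vc=[32, 16]
9: 0x3a5 (blk 58, set 2) → MISS  vc=[32, 16]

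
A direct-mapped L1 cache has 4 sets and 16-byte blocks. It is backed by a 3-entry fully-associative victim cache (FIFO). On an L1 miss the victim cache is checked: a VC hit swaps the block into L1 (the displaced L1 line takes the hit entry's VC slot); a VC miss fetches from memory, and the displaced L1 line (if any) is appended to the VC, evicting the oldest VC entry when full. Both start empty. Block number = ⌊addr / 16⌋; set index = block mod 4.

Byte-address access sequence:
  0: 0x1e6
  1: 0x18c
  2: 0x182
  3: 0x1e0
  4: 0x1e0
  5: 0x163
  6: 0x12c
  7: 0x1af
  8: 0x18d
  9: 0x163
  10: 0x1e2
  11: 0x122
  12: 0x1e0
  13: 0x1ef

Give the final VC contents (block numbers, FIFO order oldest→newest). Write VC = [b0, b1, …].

VC = [22, 26, 18]

0: 0x1e6 (blk 30, set 2) → MISS  vc=[]
1: 0x18c (blk 24, set 0) → MISS  vc=[]
2: 0x182 (blk 24, set 0) → L1-HIT  vc=[]
3: 0x1e0 (blk 30, set 2) → L1-HIT  vc=[]
4: 0x1e0 (blk 30, set 2) → L1-HIT  vc=[]
5: 0x163 (blk 22, set 2) → MISS  vc=[30]
6: 0x12c (blk 18, set 2) → MISS  vc=[30, 22]
7: 0x1af (blk 26, set 2) → MISS  vc=[30, 22, 18]
8: 0x18d (blk 24, set 0) → L1-HIT  vc=[30, 22, 18]
9: 0x163 (blk 22, set 2) → VC-HIT  vc=[30, 26, 18]
10: 0x1e2 (blk 30, set 2) → VC-HIT  vc=[22, 26, 18]
11: 0x122 (blk 18, set 2) → VC-HIT  vc=[22, 26, 30]
12: 0x1e0 (blk 30, set 2) → VC-HIT  vc=[22, 26, 18]
13: 0x1ef (blk 30, set 2) → L1-HIT  vc=[22, 26, 18]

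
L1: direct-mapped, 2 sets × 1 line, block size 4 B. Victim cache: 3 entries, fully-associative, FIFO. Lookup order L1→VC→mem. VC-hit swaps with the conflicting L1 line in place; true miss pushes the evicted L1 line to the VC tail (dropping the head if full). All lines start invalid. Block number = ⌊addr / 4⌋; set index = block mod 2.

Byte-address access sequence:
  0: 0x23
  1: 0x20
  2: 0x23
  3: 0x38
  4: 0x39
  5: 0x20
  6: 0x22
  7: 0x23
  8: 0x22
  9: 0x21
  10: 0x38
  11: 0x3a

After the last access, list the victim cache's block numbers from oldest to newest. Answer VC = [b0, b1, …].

0: 0x23 (blk 8, set 0) → MISS  vc=[]
1: 0x20 (blk 8, set 0) → L1-HIT  vc=[]
2: 0x23 (blk 8, set 0) → L1-HIT  vc=[]
3: 0x38 (blk 14, set 0) → MISS  vc=[8]
4: 0x39 (blk 14, set 0) → L1-HIT  vc=[8]
5: 0x20 (blk 8, set 0) → VC-HIT  vc=[14]
6: 0x22 (blk 8, set 0) → L1-HIT  vc=[14]
7: 0x23 (blk 8, set 0) → L1-HIT  vc=[14]
8: 0x22 (blk 8, set 0) → L1-HIT  vc=[14]
9: 0x21 (blk 8, set 0) → L1-HIT  vc=[14]
10: 0x38 (blk 14, set 0) → VC-HIT  vc=[8]
11: 0x3a (blk 14, set 0) → L1-HIT  vc=[8]

VC = [8]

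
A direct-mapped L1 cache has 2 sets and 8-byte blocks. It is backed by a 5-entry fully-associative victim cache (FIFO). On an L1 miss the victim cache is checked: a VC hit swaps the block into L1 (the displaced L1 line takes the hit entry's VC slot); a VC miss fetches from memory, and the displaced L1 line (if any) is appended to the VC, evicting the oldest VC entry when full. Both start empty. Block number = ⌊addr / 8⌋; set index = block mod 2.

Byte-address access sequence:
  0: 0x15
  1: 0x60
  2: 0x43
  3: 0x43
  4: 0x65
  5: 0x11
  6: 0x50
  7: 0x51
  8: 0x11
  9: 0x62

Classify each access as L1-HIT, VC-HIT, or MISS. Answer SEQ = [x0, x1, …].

0: 0x15 (blk 2, set 0) → MISS  vc=[]
1: 0x60 (blk 12, set 0) → MISS  vc=[2]
2: 0x43 (blk 8, set 0) → MISS  vc=[2, 12]
3: 0x43 (blk 8, set 0) → L1-HIT  vc=[2, 12]
4: 0x65 (blk 12, set 0) → VC-HIT  vc=[2, 8]
5: 0x11 (blk 2, set 0) → VC-HIT  vc=[12, 8]
6: 0x50 (blk 10, set 0) → MISS  vc=[12, 8, 2]
7: 0x51 (blk 10, set 0) → L1-HIT  vc=[12, 8, 2]
8: 0x11 (blk 2, set 0) → VC-HIT  vc=[12, 8, 10]
9: 0x62 (blk 12, set 0) → VC-HIT  vc=[2, 8, 10]

SEQ = [MISS, MISS, MISS, L1-HIT, VC-HIT, VC-HIT, MISS, L1-HIT, VC-HIT, VC-HIT]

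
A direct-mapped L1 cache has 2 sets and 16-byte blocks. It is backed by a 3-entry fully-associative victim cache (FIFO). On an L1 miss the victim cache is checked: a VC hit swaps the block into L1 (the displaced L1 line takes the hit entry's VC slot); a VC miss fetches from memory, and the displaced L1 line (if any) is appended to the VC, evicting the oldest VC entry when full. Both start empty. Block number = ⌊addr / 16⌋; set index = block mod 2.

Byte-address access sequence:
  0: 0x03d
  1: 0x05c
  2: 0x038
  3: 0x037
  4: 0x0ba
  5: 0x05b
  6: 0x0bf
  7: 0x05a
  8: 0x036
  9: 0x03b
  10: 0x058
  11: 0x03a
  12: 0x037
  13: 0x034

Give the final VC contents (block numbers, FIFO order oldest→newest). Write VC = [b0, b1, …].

VC = [11, 5]

0: 0x3d (blk 3, set 1) → MISS  vc=[]
1: 0x5c (blk 5, set 1) → MISS  vc=[3]
2: 0x38 (blk 3, set 1) → VC-HIT  vc=[5]
3: 0x37 (blk 3, set 1) → L1-HIT  vc=[5]
4: 0xba (blk 11, set 1) → MISS  vc=[5, 3]
5: 0x5b (blk 5, set 1) → VC-HIT  vc=[11, 3]
6: 0xbf (blk 11, set 1) → VC-HIT  vc=[5, 3]
7: 0x5a (blk 5, set 1) → VC-HIT  vc=[11, 3]
8: 0x36 (blk 3, set 1) → VC-HIT  vc=[11, 5]
9: 0x3b (blk 3, set 1) → L1-HIT  vc=[11, 5]
10: 0x58 (blk 5, set 1) → VC-HIT  vc=[11, 3]
11: 0x3a (blk 3, set 1) → VC-HIT  vc=[11, 5]
12: 0x37 (blk 3, set 1) → L1-HIT  vc=[11, 5]
13: 0x34 (blk 3, set 1) → L1-HIT  vc=[11, 5]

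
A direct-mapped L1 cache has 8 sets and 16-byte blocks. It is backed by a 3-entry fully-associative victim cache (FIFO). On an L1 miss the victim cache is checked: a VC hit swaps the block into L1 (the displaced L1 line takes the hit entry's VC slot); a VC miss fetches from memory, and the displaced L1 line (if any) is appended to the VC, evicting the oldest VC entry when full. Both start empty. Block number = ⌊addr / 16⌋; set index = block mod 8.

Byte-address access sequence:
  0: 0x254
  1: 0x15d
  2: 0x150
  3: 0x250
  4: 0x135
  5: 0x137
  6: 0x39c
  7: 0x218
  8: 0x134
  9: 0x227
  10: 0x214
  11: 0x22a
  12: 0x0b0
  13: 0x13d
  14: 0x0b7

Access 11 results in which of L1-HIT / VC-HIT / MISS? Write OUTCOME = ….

0: 0x254 (blk 37, set 5) → MISS  vc=[]
1: 0x15d (blk 21, set 5) → MISS  vc=[37]
2: 0x150 (blk 21, set 5) → L1-HIT  vc=[37]
3: 0x250 (blk 37, set 5) → VC-HIT  vc=[21]
4: 0x135 (blk 19, set 3) → MISS  vc=[21]
5: 0x137 (blk 19, set 3) → L1-HIT  vc=[21]
6: 0x39c (blk 57, set 1) → MISS  vc=[21]
7: 0x218 (blk 33, set 1) → MISS  vc=[21, 57]
8: 0x134 (blk 19, set 3) → L1-HIT  vc=[21, 57]
9: 0x227 (blk 34, set 2) → MISS  vc=[21, 57]
10: 0x214 (blk 33, set 1) → L1-HIT  vc=[21, 57]
11: 0x22a (blk 34, set 2) → L1-HIT  vc=[21, 57]
12: 0xb0 (blk 11, set 3) → MISS  vc=[21, 57, 19]
13: 0x13d (blk 19, set 3) → VC-HIT  vc=[21, 57, 11]
14: 0xb7 (blk 11, set 3) → VC-HIT  vc=[21, 57, 19]

OUTCOME = L1-HIT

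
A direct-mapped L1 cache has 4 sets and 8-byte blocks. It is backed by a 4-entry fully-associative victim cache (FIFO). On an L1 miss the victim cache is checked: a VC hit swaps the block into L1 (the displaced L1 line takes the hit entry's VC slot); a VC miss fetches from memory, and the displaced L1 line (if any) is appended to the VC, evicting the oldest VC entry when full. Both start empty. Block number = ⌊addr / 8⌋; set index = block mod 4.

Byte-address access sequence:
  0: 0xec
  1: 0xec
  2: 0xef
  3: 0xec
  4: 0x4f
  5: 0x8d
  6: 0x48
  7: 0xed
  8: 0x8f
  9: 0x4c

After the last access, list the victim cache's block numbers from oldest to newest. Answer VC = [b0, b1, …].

#0 0xec→b29/s1 MISS; vc=[]
#1 0xec→b29/s1 L1-HIT; vc=[]
#2 0xef→b29/s1 L1-HIT; vc=[]
#3 0xec→b29/s1 L1-HIT; vc=[]
#4 0x4f→b9/s1 MISS; vc=[29]
#5 0x8d→b17/s1 MISS; vc=[29,9]
#6 0x48→b9/s1 VC-HIT; vc=[29,17]
#7 0xed→b29/s1 VC-HIT; vc=[9,17]
#8 0x8f→b17/s1 VC-HIT; vc=[9,29]
#9 0x4c→b9/s1 VC-HIT; vc=[17,29]

VC = [17, 29]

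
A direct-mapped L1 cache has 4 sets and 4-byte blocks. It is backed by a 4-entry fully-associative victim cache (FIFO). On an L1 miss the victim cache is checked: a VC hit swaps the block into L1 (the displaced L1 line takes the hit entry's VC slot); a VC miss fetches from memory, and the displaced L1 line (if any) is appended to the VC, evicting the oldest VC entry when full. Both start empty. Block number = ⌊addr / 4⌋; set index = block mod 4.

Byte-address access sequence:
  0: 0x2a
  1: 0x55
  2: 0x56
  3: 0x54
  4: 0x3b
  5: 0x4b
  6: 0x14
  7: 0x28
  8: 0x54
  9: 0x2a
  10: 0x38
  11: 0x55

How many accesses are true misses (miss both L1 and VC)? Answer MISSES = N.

#0 0x2a→b10/s2 MISS; vc=[]
#1 0x55→b21/s1 MISS; vc=[]
#2 0x56→b21/s1 L1-HIT; vc=[]
#3 0x54→b21/s1 L1-HIT; vc=[]
#4 0x3b→b14/s2 MISS; vc=[10]
#5 0x4b→b18/s2 MISS; vc=[10,14]
#6 0x14→b5/s1 MISS; vc=[10,14,21]
#7 0x28→b10/s2 VC-HIT; vc=[18,14,21]
#8 0x54→b21/s1 VC-HIT; vc=[18,14,5]
#9 0x2a→b10/s2 L1-HIT; vc=[18,14,5]
#10 0x38→b14/s2 VC-HIT; vc=[18,10,5]
#11 0x55→b21/s1 L1-HIT; vc=[18,10,5]

MISSES = 5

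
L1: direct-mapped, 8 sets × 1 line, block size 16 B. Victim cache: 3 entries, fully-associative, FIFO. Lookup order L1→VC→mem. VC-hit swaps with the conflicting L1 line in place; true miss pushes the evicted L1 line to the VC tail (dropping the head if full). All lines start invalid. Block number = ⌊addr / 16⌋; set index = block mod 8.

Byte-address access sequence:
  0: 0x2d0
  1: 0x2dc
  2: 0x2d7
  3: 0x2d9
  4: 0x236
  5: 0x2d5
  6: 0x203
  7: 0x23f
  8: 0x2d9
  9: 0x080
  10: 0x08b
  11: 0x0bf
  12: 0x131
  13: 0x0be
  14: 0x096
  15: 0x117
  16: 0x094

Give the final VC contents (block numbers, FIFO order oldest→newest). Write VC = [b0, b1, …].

VC = [35, 19, 17]

0: 0x2d0 (blk 45, set 5) → MISS  vc=[]
1: 0x2dc (blk 45, set 5) → L1-HIT  vc=[]
2: 0x2d7 (blk 45, set 5) → L1-HIT  vc=[]
3: 0x2d9 (blk 45, set 5) → L1-HIT  vc=[]
4: 0x236 (blk 35, set 3) → MISS  vc=[]
5: 0x2d5 (blk 45, set 5) → L1-HIT  vc=[]
6: 0x203 (blk 32, set 0) → MISS  vc=[]
7: 0x23f (blk 35, set 3) → L1-HIT  vc=[]
8: 0x2d9 (blk 45, set 5) → L1-HIT  vc=[]
9: 0x80 (blk 8, set 0) → MISS  vc=[32]
10: 0x8b (blk 8, set 0) → L1-HIT  vc=[32]
11: 0xbf (blk 11, set 3) → MISS  vc=[32, 35]
12: 0x131 (blk 19, set 3) → MISS  vc=[32, 35, 11]
13: 0xbe (blk 11, set 3) → VC-HIT  vc=[32, 35, 19]
14: 0x96 (blk 9, set 1) → MISS  vc=[32, 35, 19]
15: 0x117 (blk 17, set 1) → MISS  vc=[35, 19, 9]
16: 0x94 (blk 9, set 1) → VC-HIT  vc=[35, 19, 17]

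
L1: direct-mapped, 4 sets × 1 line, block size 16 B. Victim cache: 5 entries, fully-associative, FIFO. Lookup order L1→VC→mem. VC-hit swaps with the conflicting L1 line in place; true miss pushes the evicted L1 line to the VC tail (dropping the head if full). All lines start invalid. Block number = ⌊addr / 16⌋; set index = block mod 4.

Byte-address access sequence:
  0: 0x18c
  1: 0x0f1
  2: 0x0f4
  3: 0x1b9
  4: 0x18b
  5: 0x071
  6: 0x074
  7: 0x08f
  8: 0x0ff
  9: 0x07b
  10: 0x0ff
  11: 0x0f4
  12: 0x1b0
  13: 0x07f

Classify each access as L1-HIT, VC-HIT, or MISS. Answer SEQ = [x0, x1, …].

SEQ = [MISS, MISS, L1-HIT, MISS, L1-HIT, MISS, L1-HIT, MISS, VC-HIT, VC-HIT, VC-HIT, L1-HIT, VC-HIT, VC-HIT]

  [0] addr=0x18c blk=24 s=0: MISS | VC []
  [1] addr=0xf1 blk=15 s=3: MISS | VC []
  [2] addr=0xf4 blk=15 s=3: L1-HIT | VC []
  [3] addr=0x1b9 blk=27 s=3: MISS | VC [15]
  [4] addr=0x18b blk=24 s=0: L1-HIT | VC [15]
  [5] addr=0x71 blk=7 s=3: MISS | VC [15, 27]
  [6] addr=0x74 blk=7 s=3: L1-HIT | VC [15, 27]
  [7] addr=0x8f blk=8 s=0: MISS | VC [15, 27, 24]
  [8] addr=0xff blk=15 s=3: VC-HIT | VC [7, 27, 24]
  [9] addr=0x7b blk=7 s=3: VC-HIT | VC [15, 27, 24]
  [10] addr=0xff blk=15 s=3: VC-HIT | VC [7, 27, 24]
  [11] addr=0xf4 blk=15 s=3: L1-HIT | VC [7, 27, 24]
  [12] addr=0x1b0 blk=27 s=3: VC-HIT | VC [7, 15, 24]
  [13] addr=0x7f blk=7 s=3: VC-HIT | VC [27, 15, 24]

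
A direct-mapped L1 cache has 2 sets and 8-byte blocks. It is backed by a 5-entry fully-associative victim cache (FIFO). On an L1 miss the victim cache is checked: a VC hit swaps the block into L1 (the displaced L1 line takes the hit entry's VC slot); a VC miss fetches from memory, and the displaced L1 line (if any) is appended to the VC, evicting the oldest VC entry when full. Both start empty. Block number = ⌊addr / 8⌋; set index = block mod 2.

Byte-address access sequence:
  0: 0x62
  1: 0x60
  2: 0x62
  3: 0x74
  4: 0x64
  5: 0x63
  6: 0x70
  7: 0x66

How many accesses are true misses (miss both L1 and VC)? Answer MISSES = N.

MISSES = 2

0: 0x62 (blk 12, set 0) → MISS  vc=[]
1: 0x60 (blk 12, set 0) → L1-HIT  vc=[]
2: 0x62 (blk 12, set 0) → L1-HIT  vc=[]
3: 0x74 (blk 14, set 0) → MISS  vc=[12]
4: 0x64 (blk 12, set 0) → VC-HIT  vc=[14]
5: 0x63 (blk 12, set 0) → L1-HIT  vc=[14]
6: 0x70 (blk 14, set 0) → VC-HIT  vc=[12]
7: 0x66 (blk 12, set 0) → VC-HIT  vc=[14]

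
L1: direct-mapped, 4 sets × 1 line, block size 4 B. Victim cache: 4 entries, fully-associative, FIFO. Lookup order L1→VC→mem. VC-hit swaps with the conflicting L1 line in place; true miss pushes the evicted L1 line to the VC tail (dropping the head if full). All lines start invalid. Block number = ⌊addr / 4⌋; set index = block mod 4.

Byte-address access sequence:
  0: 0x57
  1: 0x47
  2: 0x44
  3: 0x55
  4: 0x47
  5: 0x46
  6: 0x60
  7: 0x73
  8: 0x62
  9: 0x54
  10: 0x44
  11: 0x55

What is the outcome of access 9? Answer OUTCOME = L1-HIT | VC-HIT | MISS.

  [0] addr=0x57 blk=21 s=1: MISS | VC []
  [1] addr=0x47 blk=17 s=1: MISS | VC [21]
  [2] addr=0x44 blk=17 s=1: L1-HIT | VC [21]
  [3] addr=0x55 blk=21 s=1: VC-HIT | VC [17]
  [4] addr=0x47 blk=17 s=1: VC-HIT | VC [21]
  [5] addr=0x46 blk=17 s=1: L1-HIT | VC [21]
  [6] addr=0x60 blk=24 s=0: MISS | VC [21]
  [7] addr=0x73 blk=28 s=0: MISS | VC [21, 24]
  [8] addr=0x62 blk=24 s=0: VC-HIT | VC [21, 28]
  [9] addr=0x54 blk=21 s=1: VC-HIT | VC [17, 28]
  [10] addr=0x44 blk=17 s=1: VC-HIT | VC [21, 28]
  [11] addr=0x55 blk=21 s=1: VC-HIT | VC [17, 28]

OUTCOME = VC-HIT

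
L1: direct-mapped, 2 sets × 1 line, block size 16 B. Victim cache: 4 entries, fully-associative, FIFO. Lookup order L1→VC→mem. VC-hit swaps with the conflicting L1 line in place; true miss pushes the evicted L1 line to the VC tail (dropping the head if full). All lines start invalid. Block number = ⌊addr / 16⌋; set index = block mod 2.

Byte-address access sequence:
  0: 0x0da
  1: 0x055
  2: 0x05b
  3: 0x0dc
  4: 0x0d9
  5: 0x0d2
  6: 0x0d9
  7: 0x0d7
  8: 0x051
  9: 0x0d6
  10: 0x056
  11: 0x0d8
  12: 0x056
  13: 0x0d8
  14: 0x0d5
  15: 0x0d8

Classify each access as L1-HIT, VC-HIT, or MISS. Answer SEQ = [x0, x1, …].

  [0] addr=0xda blk=13 s=1: MISS | VC []
  [1] addr=0x55 blk=5 s=1: MISS | VC [13]
  [2] addr=0x5b blk=5 s=1: L1-HIT | VC [13]
  [3] addr=0xdc blk=13 s=1: VC-HIT | VC [5]
  [4] addr=0xd9 blk=13 s=1: L1-HIT | VC [5]
  [5] addr=0xd2 blk=13 s=1: L1-HIT | VC [5]
  [6] addr=0xd9 blk=13 s=1: L1-HIT | VC [5]
  [7] addr=0xd7 blk=13 s=1: L1-HIT | VC [5]
  [8] addr=0x51 blk=5 s=1: VC-HIT | VC [13]
  [9] addr=0xd6 blk=13 s=1: VC-HIT | VC [5]
  [10] addr=0x56 blk=5 s=1: VC-HIT | VC [13]
  [11] addr=0xd8 blk=13 s=1: VC-HIT | VC [5]
  [12] addr=0x56 blk=5 s=1: VC-HIT | VC [13]
  [13] addr=0xd8 blk=13 s=1: VC-HIT | VC [5]
  [14] addr=0xd5 blk=13 s=1: L1-HIT | VC [5]
  [15] addr=0xd8 blk=13 s=1: L1-HIT | VC [5]

SEQ = [MISS, MISS, L1-HIT, VC-HIT, L1-HIT, L1-HIT, L1-HIT, L1-HIT, VC-HIT, VC-HIT, VC-HIT, VC-HIT, VC-HIT, VC-HIT, L1-HIT, L1-HIT]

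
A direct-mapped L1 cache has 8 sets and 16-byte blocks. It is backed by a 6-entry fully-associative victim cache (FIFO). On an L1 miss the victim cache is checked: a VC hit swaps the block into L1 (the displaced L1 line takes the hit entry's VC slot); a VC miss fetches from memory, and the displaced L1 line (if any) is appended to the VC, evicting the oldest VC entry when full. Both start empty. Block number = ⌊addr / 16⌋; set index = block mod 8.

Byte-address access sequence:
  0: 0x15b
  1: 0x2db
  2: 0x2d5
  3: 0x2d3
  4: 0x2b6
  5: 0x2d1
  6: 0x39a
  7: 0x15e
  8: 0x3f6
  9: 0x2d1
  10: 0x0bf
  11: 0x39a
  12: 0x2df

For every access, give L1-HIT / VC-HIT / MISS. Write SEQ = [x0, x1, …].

SEQ = [MISS, MISS, L1-HIT, L1-HIT, MISS, L1-HIT, MISS, VC-HIT, MISS, VC-HIT, MISS, L1-HIT, L1-HIT]

0: 0x15b (blk 21, set 5) → MISS  vc=[]
1: 0x2db (blk 45, set 5) → MISS  vc=[21]
2: 0x2d5 (blk 45, set 5) → L1-HIT  vc=[21]
3: 0x2d3 (blk 45, set 5) → L1-HIT  vc=[21]
4: 0x2b6 (blk 43, set 3) → MISS  vc=[21]
5: 0x2d1 (blk 45, set 5) → L1-HIT  vc=[21]
6: 0x39a (blk 57, set 1) → MISS  vc=[21]
7: 0x15e (blk 21, set 5) → VC-HIT  vc=[45]
8: 0x3f6 (blk 63, set 7) → MISS  vc=[45]
9: 0x2d1 (blk 45, set 5) → VC-HIT  vc=[21]
10: 0xbf (blk 11, set 3) → MISS  vc=[21, 43]
11: 0x39a (blk 57, set 1) → L1-HIT  vc=[21, 43]
12: 0x2df (blk 45, set 5) → L1-HIT  vc=[21, 43]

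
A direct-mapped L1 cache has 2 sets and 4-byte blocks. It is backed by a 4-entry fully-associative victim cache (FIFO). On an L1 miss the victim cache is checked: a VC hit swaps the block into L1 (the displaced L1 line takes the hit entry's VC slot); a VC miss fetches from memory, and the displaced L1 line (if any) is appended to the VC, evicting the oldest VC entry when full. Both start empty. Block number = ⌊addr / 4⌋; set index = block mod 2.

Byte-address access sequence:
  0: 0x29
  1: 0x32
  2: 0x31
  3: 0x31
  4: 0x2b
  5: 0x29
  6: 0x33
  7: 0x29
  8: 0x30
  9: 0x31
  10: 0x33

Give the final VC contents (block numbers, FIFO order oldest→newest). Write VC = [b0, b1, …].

0: 0x29 (blk 10, set 0) → MISS  vc=[]
1: 0x32 (blk 12, set 0) → MISS  vc=[10]
2: 0x31 (blk 12, set 0) → L1-HIT  vc=[10]
3: 0x31 (blk 12, set 0) → L1-HIT  vc=[10]
4: 0x2b (blk 10, set 0) → VC-HIT  vc=[12]
5: 0x29 (blk 10, set 0) → L1-HIT  vc=[12]
6: 0x33 (blk 12, set 0) → VC-HIT  vc=[10]
7: 0x29 (blk 10, set 0) → VC-HIT  vc=[12]
8: 0x30 (blk 12, set 0) → VC-HIT  vc=[10]
9: 0x31 (blk 12, set 0) → L1-HIT  vc=[10]
10: 0x33 (blk 12, set 0) → L1-HIT  vc=[10]

VC = [10]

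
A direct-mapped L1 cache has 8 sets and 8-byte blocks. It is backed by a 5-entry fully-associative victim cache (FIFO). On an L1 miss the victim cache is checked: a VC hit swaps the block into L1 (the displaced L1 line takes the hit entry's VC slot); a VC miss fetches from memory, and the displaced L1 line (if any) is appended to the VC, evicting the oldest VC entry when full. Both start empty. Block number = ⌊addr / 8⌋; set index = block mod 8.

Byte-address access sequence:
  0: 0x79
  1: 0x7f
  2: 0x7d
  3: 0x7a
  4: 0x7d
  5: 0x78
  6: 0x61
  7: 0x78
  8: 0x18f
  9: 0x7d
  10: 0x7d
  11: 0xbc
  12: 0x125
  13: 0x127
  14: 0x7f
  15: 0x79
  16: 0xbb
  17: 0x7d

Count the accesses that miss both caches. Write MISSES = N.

MISSES = 5

  [0] addr=0x79 blk=15 s=7: MISS | VC []
  [1] addr=0x7f blk=15 s=7: L1-HIT | VC []
  [2] addr=0x7d blk=15 s=7: L1-HIT | VC []
  [3] addr=0x7a blk=15 s=7: L1-HIT | VC []
  [4] addr=0x7d blk=15 s=7: L1-HIT | VC []
  [5] addr=0x78 blk=15 s=7: L1-HIT | VC []
  [6] addr=0x61 blk=12 s=4: MISS | VC []
  [7] addr=0x78 blk=15 s=7: L1-HIT | VC []
  [8] addr=0x18f blk=49 s=1: MISS | VC []
  [9] addr=0x7d blk=15 s=7: L1-HIT | VC []
  [10] addr=0x7d blk=15 s=7: L1-HIT | VC []
  [11] addr=0xbc blk=23 s=7: MISS | VC [15]
  [12] addr=0x125 blk=36 s=4: MISS | VC [15, 12]
  [13] addr=0x127 blk=36 s=4: L1-HIT | VC [15, 12]
  [14] addr=0x7f blk=15 s=7: VC-HIT | VC [23, 12]
  [15] addr=0x79 blk=15 s=7: L1-HIT | VC [23, 12]
  [16] addr=0xbb blk=23 s=7: VC-HIT | VC [15, 12]
  [17] addr=0x7d blk=15 s=7: VC-HIT | VC [23, 12]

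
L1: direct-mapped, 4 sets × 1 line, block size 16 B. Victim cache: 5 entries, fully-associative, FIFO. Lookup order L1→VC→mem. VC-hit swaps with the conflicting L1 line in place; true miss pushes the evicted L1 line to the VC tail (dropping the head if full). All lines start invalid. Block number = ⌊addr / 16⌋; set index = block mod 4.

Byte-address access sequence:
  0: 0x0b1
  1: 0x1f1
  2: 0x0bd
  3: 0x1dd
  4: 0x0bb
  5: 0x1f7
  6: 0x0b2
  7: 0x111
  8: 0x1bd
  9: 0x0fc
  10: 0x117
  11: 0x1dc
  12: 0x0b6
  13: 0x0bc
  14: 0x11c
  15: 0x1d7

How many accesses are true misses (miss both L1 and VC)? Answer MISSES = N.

0: 0xb1 (blk 11, set 3) → MISS  vc=[]
1: 0x1f1 (blk 31, set 3) → MISS  vc=[11]
2: 0xbd (blk 11, set 3) → VC-HIT  vc=[31]
3: 0x1dd (blk 29, set 1) → MISS  vc=[31]
4: 0xbb (blk 11, set 3) → L1-HIT  vc=[31]
5: 0x1f7 (blk 31, set 3) → VC-HIT  vc=[11]
6: 0xb2 (blk 11, set 3) → VC-HIT  vc=[31]
7: 0x111 (blk 17, set 1) → MISS  vc=[31, 29]
8: 0x1bd (blk 27, set 3) → MISS  vc=[31, 29, 11]
9: 0xfc (blk 15, set 3) → MISS  vc=[31, 29, 11, 27]
10: 0x117 (blk 17, set 1) → L1-HIT  vc=[31, 29, 11, 27]
11: 0x1dc (blk 29, set 1) → VC-HIT  vc=[31, 17, 11, 27]
12: 0xb6 (blk 11, set 3) → VC-HIT  vc=[31, 17, 15, 27]
13: 0xbc (blk 11, set 3) → L1-HIT  vc=[31, 17, 15, 27]
14: 0x11c (blk 17, set 1) → VC-HIT  vc=[31, 29, 15, 27]
15: 0x1d7 (blk 29, set 1) → VC-HIT  vc=[31, 17, 15, 27]

MISSES = 6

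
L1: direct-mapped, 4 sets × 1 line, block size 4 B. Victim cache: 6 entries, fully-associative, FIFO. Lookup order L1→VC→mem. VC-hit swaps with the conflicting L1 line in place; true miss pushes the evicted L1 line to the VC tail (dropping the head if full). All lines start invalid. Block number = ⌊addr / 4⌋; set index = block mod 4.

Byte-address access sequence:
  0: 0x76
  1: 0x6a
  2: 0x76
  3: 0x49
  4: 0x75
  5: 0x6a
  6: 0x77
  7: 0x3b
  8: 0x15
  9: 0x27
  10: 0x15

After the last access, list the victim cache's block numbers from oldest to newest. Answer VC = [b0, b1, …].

#0 0x76→b29/s1 MISS; vc=[]
#1 0x6a→b26/s2 MISS; vc=[]
#2 0x76→b29/s1 L1-HIT; vc=[]
#3 0x49→b18/s2 MISS; vc=[26]
#4 0x75→b29/s1 L1-HIT; vc=[26]
#5 0x6a→b26/s2 VC-HIT; vc=[18]
#6 0x77→b29/s1 L1-HIT; vc=[18]
#7 0x3b→b14/s2 MISS; vc=[18,26]
#8 0x15→b5/s1 MISS; vc=[18,26,29]
#9 0x27→b9/s1 MISS; vc=[18,26,29,5]
#10 0x15→b5/s1 VC-HIT; vc=[18,26,29,9]

VC = [18, 26, 29, 9]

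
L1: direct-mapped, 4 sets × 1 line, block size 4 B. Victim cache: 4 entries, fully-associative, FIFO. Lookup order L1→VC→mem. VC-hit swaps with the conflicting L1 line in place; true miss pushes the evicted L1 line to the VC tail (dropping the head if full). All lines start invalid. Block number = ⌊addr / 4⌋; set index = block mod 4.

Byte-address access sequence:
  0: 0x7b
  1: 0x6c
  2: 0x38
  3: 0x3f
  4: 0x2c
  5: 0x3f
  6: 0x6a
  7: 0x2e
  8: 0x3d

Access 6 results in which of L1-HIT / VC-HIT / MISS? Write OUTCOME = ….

0: 0x7b (blk 30, set 2) → MISS  vc=[]
1: 0x6c (blk 27, set 3) → MISS  vc=[]
2: 0x38 (blk 14, set 2) → MISS  vc=[30]
3: 0x3f (blk 15, set 3) → MISS  vc=[30, 27]
4: 0x2c (blk 11, set 3) → MISS  vc=[30, 27, 15]
5: 0x3f (blk 15, set 3) → VC-HIT  vc=[30, 27, 11]
6: 0x6a (blk 26, set 2) → MISS  vc=[30, 27, 11, 14]
7: 0x2e (blk 11, set 3) → VC-HIT  vc=[30, 27, 15, 14]
8: 0x3d (blk 15, set 3) → VC-HIT  vc=[30, 27, 11, 14]

OUTCOME = MISS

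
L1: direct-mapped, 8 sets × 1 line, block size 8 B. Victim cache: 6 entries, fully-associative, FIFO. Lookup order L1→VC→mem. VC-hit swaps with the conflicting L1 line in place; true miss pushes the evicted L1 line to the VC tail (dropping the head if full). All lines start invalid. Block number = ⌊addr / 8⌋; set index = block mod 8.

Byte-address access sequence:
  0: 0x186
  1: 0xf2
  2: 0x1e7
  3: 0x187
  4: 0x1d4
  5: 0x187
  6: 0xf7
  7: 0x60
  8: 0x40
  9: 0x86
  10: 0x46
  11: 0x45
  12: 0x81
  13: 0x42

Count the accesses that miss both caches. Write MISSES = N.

MISSES = 7

  [0] addr=0x186 blk=48 s=0: MISS | VC []
  [1] addr=0xf2 blk=30 s=6: MISS | VC []
  [2] addr=0x1e7 blk=60 s=4: MISS | VC []
  [3] addr=0x187 blk=48 s=0: L1-HIT | VC []
  [4] addr=0x1d4 blk=58 s=2: MISS | VC []
  [5] addr=0x187 blk=48 s=0: L1-HIT | VC []
  [6] addr=0xf7 blk=30 s=6: L1-HIT | VC []
  [7] addr=0x60 blk=12 s=4: MISS | VC [60]
  [8] addr=0x40 blk=8 s=0: MISS | VC [60, 48]
  [9] addr=0x86 blk=16 s=0: MISS | VC [60, 48, 8]
  [10] addr=0x46 blk=8 s=0: VC-HIT | VC [60, 48, 16]
  [11] addr=0x45 blk=8 s=0: L1-HIT | VC [60, 48, 16]
  [12] addr=0x81 blk=16 s=0: VC-HIT | VC [60, 48, 8]
  [13] addr=0x42 blk=8 s=0: VC-HIT | VC [60, 48, 16]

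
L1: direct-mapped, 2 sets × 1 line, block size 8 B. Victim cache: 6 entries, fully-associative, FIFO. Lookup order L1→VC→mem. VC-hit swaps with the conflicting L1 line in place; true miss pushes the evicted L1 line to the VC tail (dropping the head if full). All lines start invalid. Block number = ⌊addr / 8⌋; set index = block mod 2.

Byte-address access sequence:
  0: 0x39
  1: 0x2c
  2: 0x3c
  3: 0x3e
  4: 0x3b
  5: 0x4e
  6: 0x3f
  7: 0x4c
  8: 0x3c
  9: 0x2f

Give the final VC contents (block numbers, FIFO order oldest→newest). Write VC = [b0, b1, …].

  [0] addr=0x39 blk=7 s=1: MISS | VC []
  [1] addr=0x2c blk=5 s=1: MISS | VC [7]
  [2] addr=0x3c blk=7 s=1: VC-HIT | VC [5]
  [3] addr=0x3e blk=7 s=1: L1-HIT | VC [5]
  [4] addr=0x3b blk=7 s=1: L1-HIT | VC [5]
  [5] addr=0x4e blk=9 s=1: MISS | VC [5, 7]
  [6] addr=0x3f blk=7 s=1: VC-HIT | VC [5, 9]
  [7] addr=0x4c blk=9 s=1: VC-HIT | VC [5, 7]
  [8] addr=0x3c blk=7 s=1: VC-HIT | VC [5, 9]
  [9] addr=0x2f blk=5 s=1: VC-HIT | VC [7, 9]

VC = [7, 9]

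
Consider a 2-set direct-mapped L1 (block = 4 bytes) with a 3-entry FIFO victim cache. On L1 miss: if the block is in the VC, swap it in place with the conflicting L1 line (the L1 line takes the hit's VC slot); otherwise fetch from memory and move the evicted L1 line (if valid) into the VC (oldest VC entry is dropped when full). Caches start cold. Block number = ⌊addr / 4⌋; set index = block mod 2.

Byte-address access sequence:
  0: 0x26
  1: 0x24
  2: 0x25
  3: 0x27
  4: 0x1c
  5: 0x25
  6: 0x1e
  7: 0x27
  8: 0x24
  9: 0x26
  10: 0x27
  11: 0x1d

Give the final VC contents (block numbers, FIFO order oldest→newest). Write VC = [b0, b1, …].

0: 0x26 (blk 9, set 1) → MISS  vc=[]
1: 0x24 (blk 9, set 1) → L1-HIT  vc=[]
2: 0x25 (blk 9, set 1) → L1-HIT  vc=[]
3: 0x27 (blk 9, set 1) → L1-HIT  vc=[]
4: 0x1c (blk 7, set 1) → MISS  vc=[9]
5: 0x25 (blk 9, set 1) → VC-HIT  vc=[7]
6: 0x1e (blk 7, set 1) → VC-HIT  vc=[9]
7: 0x27 (blk 9, set 1) → VC-HIT  vc=[7]
8: 0x24 (blk 9, set 1) → L1-HIT  vc=[7]
9: 0x26 (blk 9, set 1) → L1-HIT  vc=[7]
10: 0x27 (blk 9, set 1) → L1-HIT  vc=[7]
11: 0x1d (blk 7, set 1) → VC-HIT  vc=[9]

VC = [9]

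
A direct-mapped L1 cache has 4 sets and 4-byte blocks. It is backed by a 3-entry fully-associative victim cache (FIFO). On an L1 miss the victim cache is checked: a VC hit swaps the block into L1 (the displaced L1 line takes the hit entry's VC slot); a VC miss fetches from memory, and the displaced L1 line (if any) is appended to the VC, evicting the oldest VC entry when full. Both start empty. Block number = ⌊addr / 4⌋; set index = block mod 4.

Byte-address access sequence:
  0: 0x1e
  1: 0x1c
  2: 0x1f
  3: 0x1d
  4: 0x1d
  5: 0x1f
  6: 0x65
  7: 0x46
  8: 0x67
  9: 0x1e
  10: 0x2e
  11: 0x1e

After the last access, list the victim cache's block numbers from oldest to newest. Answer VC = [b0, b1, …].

0: 0x1e (blk 7, set 3) → MISS  vc=[]
1: 0x1c (blk 7, set 3) → L1-HIT  vc=[]
2: 0x1f (blk 7, set 3) → L1-HIT  vc=[]
3: 0x1d (blk 7, set 3) → L1-HIT  vc=[]
4: 0x1d (blk 7, set 3) → L1-HIT  vc=[]
5: 0x1f (blk 7, set 3) → L1-HIT  vc=[]
6: 0x65 (blk 25, set 1) → MISS  vc=[]
7: 0x46 (blk 17, set 1) → MISS  vc=[25]
8: 0x67 (blk 25, set 1) → VC-HIT  vc=[17]
9: 0x1e (blk 7, set 3) → L1-HIT  vc=[17]
10: 0x2e (blk 11, set 3) → MISS  vc=[17, 7]
11: 0x1e (blk 7, set 3) → VC-HIT  vc=[17, 11]

VC = [17, 11]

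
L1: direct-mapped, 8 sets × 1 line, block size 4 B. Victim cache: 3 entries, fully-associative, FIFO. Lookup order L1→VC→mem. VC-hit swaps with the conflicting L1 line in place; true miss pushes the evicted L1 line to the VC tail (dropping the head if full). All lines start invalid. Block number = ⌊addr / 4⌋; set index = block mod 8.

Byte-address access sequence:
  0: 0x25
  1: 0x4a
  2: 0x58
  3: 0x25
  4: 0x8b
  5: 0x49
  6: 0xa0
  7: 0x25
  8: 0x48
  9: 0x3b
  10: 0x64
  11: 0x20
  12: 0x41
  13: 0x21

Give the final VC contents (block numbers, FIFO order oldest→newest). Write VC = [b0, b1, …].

VC = [9, 40, 16]

  [0] addr=0x25 blk=9 s=1: MISS | VC []
  [1] addr=0x4a blk=18 s=2: MISS | VC []
  [2] addr=0x58 blk=22 s=6: MISS | VC []
  [3] addr=0x25 blk=9 s=1: L1-HIT | VC []
  [4] addr=0x8b blk=34 s=2: MISS | VC [18]
  [5] addr=0x49 blk=18 s=2: VC-HIT | VC [34]
  [6] addr=0xa0 blk=40 s=0: MISS | VC [34]
  [7] addr=0x25 blk=9 s=1: L1-HIT | VC [34]
  [8] addr=0x48 blk=18 s=2: L1-HIT | VC [34]
  [9] addr=0x3b blk=14 s=6: MISS | VC [34, 22]
  [10] addr=0x64 blk=25 s=1: MISS | VC [34, 22, 9]
  [11] addr=0x20 blk=8 s=0: MISS | VC [22, 9, 40]
  [12] addr=0x41 blk=16 s=0: MISS | VC [9, 40, 8]
  [13] addr=0x21 blk=8 s=0: VC-HIT | VC [9, 40, 16]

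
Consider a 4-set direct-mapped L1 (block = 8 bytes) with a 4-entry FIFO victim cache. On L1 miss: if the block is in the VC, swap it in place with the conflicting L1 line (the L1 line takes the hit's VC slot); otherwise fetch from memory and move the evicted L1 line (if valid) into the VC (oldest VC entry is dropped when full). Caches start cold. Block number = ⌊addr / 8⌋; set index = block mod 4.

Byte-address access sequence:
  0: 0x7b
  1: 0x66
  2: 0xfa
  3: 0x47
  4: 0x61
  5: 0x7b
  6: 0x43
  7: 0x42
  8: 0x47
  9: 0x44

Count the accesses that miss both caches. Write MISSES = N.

MISSES = 4

  [0] addr=0x7b blk=15 s=3: MISS | VC []
  [1] addr=0x66 blk=12 s=0: MISS | VC []
  [2] addr=0xfa blk=31 s=3: MISS | VC [15]
  [3] addr=0x47 blk=8 s=0: MISS | VC [15, 12]
  [4] addr=0x61 blk=12 s=0: VC-HIT | VC [15, 8]
  [5] addr=0x7b blk=15 s=3: VC-HIT | VC [31, 8]
  [6] addr=0x43 blk=8 s=0: VC-HIT | VC [31, 12]
  [7] addr=0x42 blk=8 s=0: L1-HIT | VC [31, 12]
  [8] addr=0x47 blk=8 s=0: L1-HIT | VC [31, 12]
  [9] addr=0x44 blk=8 s=0: L1-HIT | VC [31, 12]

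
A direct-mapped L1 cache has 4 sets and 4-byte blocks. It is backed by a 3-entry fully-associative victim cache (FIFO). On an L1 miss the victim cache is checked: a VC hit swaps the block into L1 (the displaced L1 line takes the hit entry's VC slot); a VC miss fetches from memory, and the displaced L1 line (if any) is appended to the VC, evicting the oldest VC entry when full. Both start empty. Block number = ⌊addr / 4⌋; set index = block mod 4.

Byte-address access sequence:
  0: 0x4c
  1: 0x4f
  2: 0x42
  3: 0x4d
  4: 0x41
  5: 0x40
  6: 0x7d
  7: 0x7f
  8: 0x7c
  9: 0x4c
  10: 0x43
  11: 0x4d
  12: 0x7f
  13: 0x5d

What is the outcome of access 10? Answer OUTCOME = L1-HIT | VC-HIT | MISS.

OUTCOME = L1-HIT

  [0] addr=0x4c blk=19 s=3: MISS | VC []
  [1] addr=0x4f blk=19 s=3: L1-HIT | VC []
  [2] addr=0x42 blk=16 s=0: MISS | VC []
  [3] addr=0x4d blk=19 s=3: L1-HIT | VC []
  [4] addr=0x41 blk=16 s=0: L1-HIT | VC []
  [5] addr=0x40 blk=16 s=0: L1-HIT | VC []
  [6] addr=0x7d blk=31 s=3: MISS | VC [19]
  [7] addr=0x7f blk=31 s=3: L1-HIT | VC [19]
  [8] addr=0x7c blk=31 s=3: L1-HIT | VC [19]
  [9] addr=0x4c blk=19 s=3: VC-HIT | VC [31]
  [10] addr=0x43 blk=16 s=0: L1-HIT | VC [31]
  [11] addr=0x4d blk=19 s=3: L1-HIT | VC [31]
  [12] addr=0x7f blk=31 s=3: VC-HIT | VC [19]
  [13] addr=0x5d blk=23 s=3: MISS | VC [19, 31]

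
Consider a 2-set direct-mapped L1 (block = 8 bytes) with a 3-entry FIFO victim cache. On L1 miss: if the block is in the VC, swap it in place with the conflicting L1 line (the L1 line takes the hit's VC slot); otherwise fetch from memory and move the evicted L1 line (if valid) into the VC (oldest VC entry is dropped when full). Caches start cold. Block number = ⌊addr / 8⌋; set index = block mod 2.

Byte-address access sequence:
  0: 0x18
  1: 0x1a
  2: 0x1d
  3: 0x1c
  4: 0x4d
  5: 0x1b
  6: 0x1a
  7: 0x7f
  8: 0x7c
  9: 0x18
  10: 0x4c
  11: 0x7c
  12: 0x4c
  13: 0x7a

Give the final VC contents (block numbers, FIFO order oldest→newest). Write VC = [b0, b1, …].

  [0] addr=0x18 blk=3 s=1: MISS | VC []
  [1] addr=0x1a blk=3 s=1: L1-HIT | VC []
  [2] addr=0x1d blk=3 s=1: L1-HIT | VC []
  [3] addr=0x1c blk=3 s=1: L1-HIT | VC []
  [4] addr=0x4d blk=9 s=1: MISS | VC [3]
  [5] addr=0x1b blk=3 s=1: VC-HIT | VC [9]
  [6] addr=0x1a blk=3 s=1: L1-HIT | VC [9]
  [7] addr=0x7f blk=15 s=1: MISS | VC [9, 3]
  [8] addr=0x7c blk=15 s=1: L1-HIT | VC [9, 3]
  [9] addr=0x18 blk=3 s=1: VC-HIT | VC [9, 15]
  [10] addr=0x4c blk=9 s=1: VC-HIT | VC [3, 15]
  [11] addr=0x7c blk=15 s=1: VC-HIT | VC [3, 9]
  [12] addr=0x4c blk=9 s=1: VC-HIT | VC [3, 15]
  [13] addr=0x7a blk=15 s=1: VC-HIT | VC [3, 9]

VC = [3, 9]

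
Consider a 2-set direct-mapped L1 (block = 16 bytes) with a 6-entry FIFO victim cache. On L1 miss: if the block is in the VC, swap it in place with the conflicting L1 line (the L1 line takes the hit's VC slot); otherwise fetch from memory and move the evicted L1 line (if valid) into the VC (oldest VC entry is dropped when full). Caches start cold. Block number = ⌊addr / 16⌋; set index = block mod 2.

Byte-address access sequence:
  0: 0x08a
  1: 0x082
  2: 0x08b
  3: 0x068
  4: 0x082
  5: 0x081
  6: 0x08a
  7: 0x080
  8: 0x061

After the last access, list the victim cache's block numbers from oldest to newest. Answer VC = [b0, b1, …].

#0 0x8a→b8/s0 MISS; vc=[]
#1 0x82→b8/s0 L1-HIT; vc=[]
#2 0x8b→b8/s0 L1-HIT; vc=[]
#3 0x68→b6/s0 MISS; vc=[8]
#4 0x82→b8/s0 VC-HIT; vc=[6]
#5 0x81→b8/s0 L1-HIT; vc=[6]
#6 0x8a→b8/s0 L1-HIT; vc=[6]
#7 0x80→b8/s0 L1-HIT; vc=[6]
#8 0x61→b6/s0 VC-HIT; vc=[8]

VC = [8]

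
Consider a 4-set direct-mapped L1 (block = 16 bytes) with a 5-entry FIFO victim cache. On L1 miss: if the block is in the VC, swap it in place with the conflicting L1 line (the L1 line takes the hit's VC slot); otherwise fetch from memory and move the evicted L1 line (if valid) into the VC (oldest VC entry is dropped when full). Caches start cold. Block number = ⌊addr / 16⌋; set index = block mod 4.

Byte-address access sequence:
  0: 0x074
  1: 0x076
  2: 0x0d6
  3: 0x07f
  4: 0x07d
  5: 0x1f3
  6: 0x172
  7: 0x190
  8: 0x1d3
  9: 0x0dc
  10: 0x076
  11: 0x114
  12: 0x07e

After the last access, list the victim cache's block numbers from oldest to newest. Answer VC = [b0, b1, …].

VC = [23, 31, 29, 25, 13]

0: 0x74 (blk 7, set 3) → MISS  vc=[]
1: 0x76 (blk 7, set 3) → L1-HIT  vc=[]
2: 0xd6 (blk 13, set 1) → MISS  vc=[]
3: 0x7f (blk 7, set 3) → L1-HIT  vc=[]
4: 0x7d (blk 7, set 3) → L1-HIT  vc=[]
5: 0x1f3 (blk 31, set 3) → MISS  vc=[7]
6: 0x172 (blk 23, set 3) → MISS  vc=[7, 31]
7: 0x190 (blk 25, set 1) → MISS  vc=[7, 31, 13]
8: 0x1d3 (blk 29, set 1) → MISS  vc=[7, 31, 13, 25]
9: 0xdc (blk 13, set 1) → VC-HIT  vc=[7, 31, 29, 25]
10: 0x76 (blk 7, set 3) → VC-HIT  vc=[23, 31, 29, 25]
11: 0x114 (blk 17, set 1) → MISS  vc=[23, 31, 29, 25, 13]
12: 0x7e (blk 7, set 3) → L1-HIT  vc=[23, 31, 29, 25, 13]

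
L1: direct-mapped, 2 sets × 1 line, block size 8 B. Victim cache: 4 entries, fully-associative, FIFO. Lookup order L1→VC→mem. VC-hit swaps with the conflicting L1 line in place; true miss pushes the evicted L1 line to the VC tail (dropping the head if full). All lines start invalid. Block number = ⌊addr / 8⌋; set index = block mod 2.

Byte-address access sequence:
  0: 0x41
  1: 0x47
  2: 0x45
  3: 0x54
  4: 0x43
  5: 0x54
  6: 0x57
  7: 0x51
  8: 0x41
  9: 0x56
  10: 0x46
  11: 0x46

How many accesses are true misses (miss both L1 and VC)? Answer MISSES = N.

  [0] addr=0x41 blk=8 s=0: MISS | VC []
  [1] addr=0x47 blk=8 s=0: L1-HIT | VC []
  [2] addr=0x45 blk=8 s=0: L1-HIT | VC []
  [3] addr=0x54 blk=10 s=0: MISS | VC [8]
  [4] addr=0x43 blk=8 s=0: VC-HIT | VC [10]
  [5] addr=0x54 blk=10 s=0: VC-HIT | VC [8]
  [6] addr=0x57 blk=10 s=0: L1-HIT | VC [8]
  [7] addr=0x51 blk=10 s=0: L1-HIT | VC [8]
  [8] addr=0x41 blk=8 s=0: VC-HIT | VC [10]
  [9] addr=0x56 blk=10 s=0: VC-HIT | VC [8]
  [10] addr=0x46 blk=8 s=0: VC-HIT | VC [10]
  [11] addr=0x46 blk=8 s=0: L1-HIT | VC [10]

MISSES = 2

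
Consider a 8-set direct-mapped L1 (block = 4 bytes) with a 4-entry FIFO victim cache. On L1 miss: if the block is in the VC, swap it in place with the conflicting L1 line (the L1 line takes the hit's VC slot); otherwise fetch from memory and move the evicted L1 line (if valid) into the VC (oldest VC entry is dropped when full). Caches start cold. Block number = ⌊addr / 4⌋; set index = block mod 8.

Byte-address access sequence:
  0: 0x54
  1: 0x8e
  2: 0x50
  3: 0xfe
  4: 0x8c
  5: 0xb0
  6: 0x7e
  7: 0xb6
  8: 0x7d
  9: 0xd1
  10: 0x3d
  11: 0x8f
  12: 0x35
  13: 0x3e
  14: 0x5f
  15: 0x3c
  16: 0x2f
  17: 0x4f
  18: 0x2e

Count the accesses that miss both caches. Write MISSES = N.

#0 0x54→b21/s5 MISS; vc=[]
#1 0x8e→b35/s3 MISS; vc=[]
#2 0x50→b20/s4 MISS; vc=[]
#3 0xfe→b63/s7 MISS; vc=[]
#4 0x8c→b35/s3 L1-HIT; vc=[]
#5 0xb0→b44/s4 MISS; vc=[20]
#6 0x7e→b31/s7 MISS; vc=[20,63]
#7 0xb6→b45/s5 MISS; vc=[20,63,21]
#8 0x7d→b31/s7 L1-HIT; vc=[20,63,21]
#9 0xd1→b52/s4 MISS; vc=[20,63,21,44]
#10 0x3d→b15/s7 MISS; vc=[63,21,44,31]
#11 0x8f→b35/s3 L1-HIT; vc=[63,21,44,31]
#12 0x35→b13/s5 MISS; vc=[21,44,31,45]
#13 0x3e→b15/s7 L1-HIT; vc=[21,44,31,45]
#14 0x5f→b23/s7 MISS; vc=[44,31,45,15]
#15 0x3c→b15/s7 VC-HIT; vc=[44,31,45,23]
#16 0x2f→b11/s3 MISS; vc=[31,45,23,35]
#17 0x4f→b19/s3 MISS; vc=[45,23,35,11]
#18 0x2e→b11/s3 VC-HIT; vc=[45,23,35,19]

MISSES = 13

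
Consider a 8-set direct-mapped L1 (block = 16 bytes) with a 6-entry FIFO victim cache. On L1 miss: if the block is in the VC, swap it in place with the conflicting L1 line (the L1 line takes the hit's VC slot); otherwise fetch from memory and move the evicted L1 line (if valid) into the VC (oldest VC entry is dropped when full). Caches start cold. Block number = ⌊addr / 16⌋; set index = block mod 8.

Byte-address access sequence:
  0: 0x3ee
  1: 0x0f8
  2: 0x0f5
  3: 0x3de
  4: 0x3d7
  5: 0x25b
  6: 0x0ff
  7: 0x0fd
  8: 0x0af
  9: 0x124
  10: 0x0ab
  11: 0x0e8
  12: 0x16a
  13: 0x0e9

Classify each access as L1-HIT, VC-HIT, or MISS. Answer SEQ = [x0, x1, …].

SEQ = [MISS, MISS, L1-HIT, MISS, L1-HIT, MISS, L1-HIT, L1-HIT, MISS, MISS, VC-HIT, MISS, MISS, VC-HIT]

#0 0x3ee→b62/s6 MISS; vc=[]
#1 0xf8→b15/s7 MISS; vc=[]
#2 0xf5→b15/s7 L1-HIT; vc=[]
#3 0x3de→b61/s5 MISS; vc=[]
#4 0x3d7→b61/s5 L1-HIT; vc=[]
#5 0x25b→b37/s5 MISS; vc=[61]
#6 0xff→b15/s7 L1-HIT; vc=[61]
#7 0xfd→b15/s7 L1-HIT; vc=[61]
#8 0xaf→b10/s2 MISS; vc=[61]
#9 0x124→b18/s2 MISS; vc=[61,10]
#10 0xab→b10/s2 VC-HIT; vc=[61,18]
#11 0xe8→b14/s6 MISS; vc=[61,18,62]
#12 0x16a→b22/s6 MISS; vc=[61,18,62,14]
#13 0xe9→b14/s6 VC-HIT; vc=[61,18,62,22]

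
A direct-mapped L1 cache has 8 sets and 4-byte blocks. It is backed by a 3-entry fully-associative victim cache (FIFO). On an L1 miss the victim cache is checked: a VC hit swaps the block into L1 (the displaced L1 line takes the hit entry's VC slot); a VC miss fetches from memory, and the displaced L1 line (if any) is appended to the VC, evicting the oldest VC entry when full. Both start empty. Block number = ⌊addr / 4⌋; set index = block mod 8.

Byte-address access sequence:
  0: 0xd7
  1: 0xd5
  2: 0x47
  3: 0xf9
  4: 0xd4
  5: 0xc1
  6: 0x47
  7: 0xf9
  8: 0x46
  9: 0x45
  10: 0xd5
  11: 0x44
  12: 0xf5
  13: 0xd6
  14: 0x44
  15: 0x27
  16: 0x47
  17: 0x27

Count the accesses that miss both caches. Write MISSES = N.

0: 0xd7 (blk 53, set 5) → MISS  vc=[]
1: 0xd5 (blk 53, set 5) → L1-HIT  vc=[]
2: 0x47 (blk 17, set 1) → MISS  vc=[]
3: 0xf9 (blk 62, set 6) → MISS  vc=[]
4: 0xd4 (blk 53, set 5) → L1-HIT  vc=[]
5: 0xc1 (blk 48, set 0) → MISS  vc=[]
6: 0x47 (blk 17, set 1) → L1-HIT  vc=[]
7: 0xf9 (blk 62, set 6) → L1-HIT  vc=[]
8: 0x46 (blk 17, set 1) → L1-HIT  vc=[]
9: 0x45 (blk 17, set 1) → L1-HIT  vc=[]
10: 0xd5 (blk 53, set 5) → L1-HIT  vc=[]
11: 0x44 (blk 17, set 1) → L1-HIT  vc=[]
12: 0xf5 (blk 61, set 5) → MISS  vc=[53]
13: 0xd6 (blk 53, set 5) → VC-HIT  vc=[61]
14: 0x44 (blk 17, set 1) → L1-HIT  vc=[61]
15: 0x27 (blk 9, set 1) → MISS  vc=[61, 17]
16: 0x47 (blk 17, set 1) → VC-HIT  vc=[61, 9]
17: 0x27 (blk 9, set 1) → VC-HIT  vc=[61, 17]

MISSES = 6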